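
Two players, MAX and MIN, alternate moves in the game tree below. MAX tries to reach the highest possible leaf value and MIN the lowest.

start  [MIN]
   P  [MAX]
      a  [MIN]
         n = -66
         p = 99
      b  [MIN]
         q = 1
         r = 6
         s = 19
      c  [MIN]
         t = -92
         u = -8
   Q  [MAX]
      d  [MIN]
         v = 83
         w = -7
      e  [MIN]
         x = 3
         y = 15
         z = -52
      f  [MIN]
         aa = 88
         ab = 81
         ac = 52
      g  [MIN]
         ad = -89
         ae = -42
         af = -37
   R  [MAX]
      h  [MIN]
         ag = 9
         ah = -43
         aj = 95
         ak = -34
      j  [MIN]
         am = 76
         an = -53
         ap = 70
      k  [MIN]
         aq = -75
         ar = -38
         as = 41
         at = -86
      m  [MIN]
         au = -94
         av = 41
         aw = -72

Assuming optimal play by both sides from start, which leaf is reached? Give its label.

a (MIN): min(-66, 99) = -66
b (MIN): min(1, 6, 19) = 1
c (MIN): min(-92, -8) = -92
P (MAX): max(-66, 1, -92) = 1
d (MIN): min(83, -7) = -7
e (MIN): min(3, 15, -52) = -52
f (MIN): min(88, 81, 52) = 52
g (MIN): min(-89, -42, -37) = -89
Q (MAX): max(-7, -52, 52, -89) = 52
h (MIN): min(9, -43, 95, -34) = -43
j (MIN): min(76, -53, 70) = -53
k (MIN): min(-75, -38, 41, -86) = -86
m (MIN): min(-94, 41, -72) = -94
R (MAX): max(-43, -53, -86, -94) = -43
start (MIN): min(1, 52, -43) = -43
At start, MIN picks R (lowest: -43).
At R, MAX picks h (highest: -43).
At h, MIN picks ah (lowest: -43).
Terminal value -43.

ah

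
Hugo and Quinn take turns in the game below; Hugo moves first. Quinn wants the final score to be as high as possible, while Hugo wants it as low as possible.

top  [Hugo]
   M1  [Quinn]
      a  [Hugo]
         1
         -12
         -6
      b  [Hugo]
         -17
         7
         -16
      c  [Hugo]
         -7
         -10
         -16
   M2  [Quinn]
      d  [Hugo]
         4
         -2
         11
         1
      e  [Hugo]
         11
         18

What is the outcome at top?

a (Hugo): min(1, -12, -6) = -12
b (Hugo): min(-17, 7, -16) = -17
c (Hugo): min(-7, -10, -16) = -16
M1 (Quinn): max(-12, -17, -16) = -12
d (Hugo): min(4, -2, 11, 1) = -2
e (Hugo): min(11, 18) = 11
M2 (Quinn): max(-2, 11) = 11
top (Hugo): min(-12, 11) = -12

-12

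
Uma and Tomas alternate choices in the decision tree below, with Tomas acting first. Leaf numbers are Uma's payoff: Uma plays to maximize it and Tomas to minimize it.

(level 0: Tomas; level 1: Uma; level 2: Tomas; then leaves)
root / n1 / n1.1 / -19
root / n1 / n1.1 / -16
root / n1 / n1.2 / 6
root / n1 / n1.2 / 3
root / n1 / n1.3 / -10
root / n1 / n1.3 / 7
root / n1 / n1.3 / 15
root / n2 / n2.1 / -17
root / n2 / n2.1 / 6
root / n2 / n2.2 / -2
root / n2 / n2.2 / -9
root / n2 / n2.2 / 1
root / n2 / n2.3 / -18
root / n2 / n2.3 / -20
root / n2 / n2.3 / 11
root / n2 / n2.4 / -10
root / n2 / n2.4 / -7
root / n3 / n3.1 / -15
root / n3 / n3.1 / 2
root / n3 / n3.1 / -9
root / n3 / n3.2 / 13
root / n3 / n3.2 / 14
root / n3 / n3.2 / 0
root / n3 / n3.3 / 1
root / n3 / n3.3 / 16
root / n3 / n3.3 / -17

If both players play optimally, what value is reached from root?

n1.1 (Tomas): min(-19, -16) = -19
n1.2 (Tomas): min(6, 3) = 3
n1.3 (Tomas): min(-10, 7, 15) = -10
n1 (Uma): max(-19, 3, -10) = 3
n2.1 (Tomas): min(-17, 6) = -17
n2.2 (Tomas): min(-2, -9, 1) = -9
n2.3 (Tomas): min(-18, -20, 11) = -20
n2.4 (Tomas): min(-10, -7) = -10
n2 (Uma): max(-17, -9, -20, -10) = -9
n3.1 (Tomas): min(-15, 2, -9) = -15
n3.2 (Tomas): min(13, 14, 0) = 0
n3.3 (Tomas): min(1, 16, -17) = -17
n3 (Uma): max(-15, 0, -17) = 0
root (Tomas): min(3, -9, 0) = -9

-9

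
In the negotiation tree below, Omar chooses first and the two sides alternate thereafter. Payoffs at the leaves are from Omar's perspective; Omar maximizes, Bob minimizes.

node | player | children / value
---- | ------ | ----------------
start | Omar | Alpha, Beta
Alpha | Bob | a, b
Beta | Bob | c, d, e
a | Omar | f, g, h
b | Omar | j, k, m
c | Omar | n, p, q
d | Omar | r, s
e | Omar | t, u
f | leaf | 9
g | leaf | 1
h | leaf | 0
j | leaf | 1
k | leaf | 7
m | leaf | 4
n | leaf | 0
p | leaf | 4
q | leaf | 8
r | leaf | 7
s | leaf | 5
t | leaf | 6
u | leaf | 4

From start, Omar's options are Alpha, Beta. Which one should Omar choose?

Alpha

a (Omar): max(9, 1, 0) = 9
b (Omar): max(1, 7, 4) = 7
Alpha (Bob): min(9, 7) = 7
c (Omar): max(0, 4, 8) = 8
d (Omar): max(7, 5) = 7
e (Omar): max(6, 4) = 6
Beta (Bob): min(8, 7, 6) = 6
start (Omar): max(7, 6) = 7
Omar at start wants the highest of {Alpha=7, Beta=6}, so chooses Alpha.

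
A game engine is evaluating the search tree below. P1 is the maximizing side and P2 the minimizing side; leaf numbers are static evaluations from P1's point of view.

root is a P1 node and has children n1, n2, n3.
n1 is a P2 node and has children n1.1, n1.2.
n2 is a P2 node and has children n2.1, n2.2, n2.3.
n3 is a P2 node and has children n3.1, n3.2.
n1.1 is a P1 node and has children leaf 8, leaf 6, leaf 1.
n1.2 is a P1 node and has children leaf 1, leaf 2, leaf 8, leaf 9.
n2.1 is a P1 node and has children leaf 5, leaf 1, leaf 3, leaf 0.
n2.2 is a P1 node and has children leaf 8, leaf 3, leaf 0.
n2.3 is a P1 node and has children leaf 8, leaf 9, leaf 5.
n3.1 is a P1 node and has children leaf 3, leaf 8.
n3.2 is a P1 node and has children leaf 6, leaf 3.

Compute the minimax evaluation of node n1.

n1.1 (P1): max(8, 6, 1) = 8
n1.2 (P1): max(1, 2, 8, 9) = 9
n1 (P2): min(8, 9) = 8

8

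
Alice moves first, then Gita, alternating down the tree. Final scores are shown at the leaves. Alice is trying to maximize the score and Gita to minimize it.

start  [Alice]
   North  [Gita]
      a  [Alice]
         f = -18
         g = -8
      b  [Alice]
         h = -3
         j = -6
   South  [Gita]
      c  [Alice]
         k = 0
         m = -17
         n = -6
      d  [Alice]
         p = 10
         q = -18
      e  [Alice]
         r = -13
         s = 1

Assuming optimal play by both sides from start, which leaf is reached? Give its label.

a (Alice): max(-18, -8) = -8
b (Alice): max(-3, -6) = -3
North (Gita): min(-8, -3) = -8
c (Alice): max(0, -17, -6) = 0
d (Alice): max(10, -18) = 10
e (Alice): max(-13, 1) = 1
South (Gita): min(0, 10, 1) = 0
start (Alice): max(-8, 0) = 0
At start, Alice picks South (highest: 0).
At South, Gita picks c (lowest: 0).
At c, Alice picks k (highest: 0).
Terminal value 0.

k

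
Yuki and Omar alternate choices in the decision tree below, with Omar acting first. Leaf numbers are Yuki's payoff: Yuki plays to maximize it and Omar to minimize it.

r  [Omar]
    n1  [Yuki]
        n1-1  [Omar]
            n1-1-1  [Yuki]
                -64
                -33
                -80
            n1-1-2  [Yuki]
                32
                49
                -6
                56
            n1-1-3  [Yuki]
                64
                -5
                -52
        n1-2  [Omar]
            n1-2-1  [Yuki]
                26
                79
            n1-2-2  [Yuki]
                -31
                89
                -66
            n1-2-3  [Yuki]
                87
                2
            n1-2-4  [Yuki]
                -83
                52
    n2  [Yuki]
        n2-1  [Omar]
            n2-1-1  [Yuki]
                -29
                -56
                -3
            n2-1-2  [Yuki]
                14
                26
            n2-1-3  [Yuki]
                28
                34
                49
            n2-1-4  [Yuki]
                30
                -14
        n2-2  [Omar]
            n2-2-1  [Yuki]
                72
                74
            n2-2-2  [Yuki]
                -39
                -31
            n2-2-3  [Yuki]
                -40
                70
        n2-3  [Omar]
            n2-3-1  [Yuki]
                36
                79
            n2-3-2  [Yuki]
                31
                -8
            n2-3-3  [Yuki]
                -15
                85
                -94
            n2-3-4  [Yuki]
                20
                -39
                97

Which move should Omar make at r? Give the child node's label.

n1-1-1 (Yuki): max(-64, -33, -80) = -33
n1-1-2 (Yuki): max(32, 49, -6, 56) = 56
n1-1-3 (Yuki): max(64, -5, -52) = 64
n1-1 (Omar): min(-33, 56, 64) = -33
n1-2-1 (Yuki): max(26, 79) = 79
n1-2-2 (Yuki): max(-31, 89, -66) = 89
n1-2-3 (Yuki): max(87, 2) = 87
n1-2-4 (Yuki): max(-83, 52) = 52
n1-2 (Omar): min(79, 89, 87, 52) = 52
n1 (Yuki): max(-33, 52) = 52
n2-1-1 (Yuki): max(-29, -56, -3) = -3
n2-1-2 (Yuki): max(14, 26) = 26
n2-1-3 (Yuki): max(28, 34, 49) = 49
n2-1-4 (Yuki): max(30, -14) = 30
n2-1 (Omar): min(-3, 26, 49, 30) = -3
n2-2-1 (Yuki): max(72, 74) = 74
n2-2-2 (Yuki): max(-39, -31) = -31
n2-2-3 (Yuki): max(-40, 70) = 70
n2-2 (Omar): min(74, -31, 70) = -31
n2-3-1 (Yuki): max(36, 79) = 79
n2-3-2 (Yuki): max(31, -8) = 31
n2-3-3 (Yuki): max(-15, 85, -94) = 85
n2-3-4 (Yuki): max(20, -39, 97) = 97
n2-3 (Omar): min(79, 31, 85, 97) = 31
n2 (Yuki): max(-3, -31, 31) = 31
r (Omar): min(52, 31) = 31
Omar at r wants the lowest of {n1=52, n2=31}, so chooses n2.

n2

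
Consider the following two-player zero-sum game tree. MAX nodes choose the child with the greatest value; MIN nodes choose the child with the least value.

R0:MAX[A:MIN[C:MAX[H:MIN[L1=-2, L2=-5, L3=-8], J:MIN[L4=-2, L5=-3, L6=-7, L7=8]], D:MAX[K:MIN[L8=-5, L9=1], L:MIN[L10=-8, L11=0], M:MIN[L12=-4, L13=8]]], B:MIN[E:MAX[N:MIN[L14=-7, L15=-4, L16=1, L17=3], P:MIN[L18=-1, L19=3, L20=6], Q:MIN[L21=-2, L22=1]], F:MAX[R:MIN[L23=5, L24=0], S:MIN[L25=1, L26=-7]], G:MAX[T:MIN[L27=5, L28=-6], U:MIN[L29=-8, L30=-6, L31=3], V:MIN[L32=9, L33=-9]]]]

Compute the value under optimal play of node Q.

-2

Q (MIN): min(-2, 1) = -2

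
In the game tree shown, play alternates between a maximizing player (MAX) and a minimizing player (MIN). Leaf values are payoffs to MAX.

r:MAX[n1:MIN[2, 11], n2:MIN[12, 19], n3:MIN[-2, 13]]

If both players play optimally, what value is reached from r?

12

n1 (MIN): min(2, 11) = 2
n2 (MIN): min(12, 19) = 12
n3 (MIN): min(-2, 13) = -2
r (MAX): max(2, 12, -2) = 12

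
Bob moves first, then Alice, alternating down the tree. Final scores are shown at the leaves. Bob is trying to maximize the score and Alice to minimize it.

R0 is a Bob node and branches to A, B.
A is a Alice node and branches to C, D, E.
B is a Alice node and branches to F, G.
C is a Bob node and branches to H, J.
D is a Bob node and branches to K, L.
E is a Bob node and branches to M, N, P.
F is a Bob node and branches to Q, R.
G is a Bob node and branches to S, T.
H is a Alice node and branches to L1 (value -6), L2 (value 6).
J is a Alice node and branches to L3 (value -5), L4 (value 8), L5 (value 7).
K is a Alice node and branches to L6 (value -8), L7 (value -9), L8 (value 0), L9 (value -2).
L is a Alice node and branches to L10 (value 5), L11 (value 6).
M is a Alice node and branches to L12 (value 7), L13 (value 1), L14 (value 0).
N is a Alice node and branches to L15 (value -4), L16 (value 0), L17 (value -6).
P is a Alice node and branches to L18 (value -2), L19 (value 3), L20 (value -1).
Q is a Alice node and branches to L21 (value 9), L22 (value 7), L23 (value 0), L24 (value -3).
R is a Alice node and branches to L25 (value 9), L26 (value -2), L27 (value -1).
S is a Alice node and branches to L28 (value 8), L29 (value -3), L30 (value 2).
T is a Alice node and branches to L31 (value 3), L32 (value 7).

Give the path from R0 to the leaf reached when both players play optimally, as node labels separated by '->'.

H (Alice): min(-6, 6) = -6
J (Alice): min(-5, 8, 7) = -5
C (Bob): max(-6, -5) = -5
K (Alice): min(-8, -9, 0, -2) = -9
L (Alice): min(5, 6) = 5
D (Bob): max(-9, 5) = 5
M (Alice): min(7, 1, 0) = 0
N (Alice): min(-4, 0, -6) = -6
P (Alice): min(-2, 3, -1) = -2
E (Bob): max(0, -6, -2) = 0
A (Alice): min(-5, 5, 0) = -5
Q (Alice): min(9, 7, 0, -3) = -3
R (Alice): min(9, -2, -1) = -2
F (Bob): max(-3, -2) = -2
S (Alice): min(8, -3, 2) = -3
T (Alice): min(3, 7) = 3
G (Bob): max(-3, 3) = 3
B (Alice): min(-2, 3) = -2
R0 (Bob): max(-5, -2) = -2
At R0, Bob picks B (highest: -2).
At B, Alice picks F (lowest: -2).
At F, Bob picks R (highest: -2).
At R, Alice picks L26 (lowest: -2).
Terminal value -2.

R0 -> B -> F -> R -> L26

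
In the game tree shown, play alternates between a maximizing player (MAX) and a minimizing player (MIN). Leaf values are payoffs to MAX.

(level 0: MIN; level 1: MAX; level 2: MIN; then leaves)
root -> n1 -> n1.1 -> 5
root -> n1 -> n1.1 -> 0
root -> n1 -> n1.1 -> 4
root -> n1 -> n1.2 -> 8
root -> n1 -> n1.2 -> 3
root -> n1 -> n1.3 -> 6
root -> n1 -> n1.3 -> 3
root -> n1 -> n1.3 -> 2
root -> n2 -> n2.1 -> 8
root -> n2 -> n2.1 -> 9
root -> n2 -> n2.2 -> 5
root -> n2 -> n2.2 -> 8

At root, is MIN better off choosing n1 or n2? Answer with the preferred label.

n1

n1.1 (MIN): min(5, 0, 4) = 0
n1.2 (MIN): min(8, 3) = 3
n1.3 (MIN): min(6, 3, 2) = 2
n1 (MAX): max(0, 3, 2) = 3
n2.1 (MIN): min(8, 9) = 8
n2.2 (MIN): min(5, 8) = 5
n2 (MAX): max(8, 5) = 8
MIN prefers the lower value; n1=3, n2=8. n1 is better since 3 < 8.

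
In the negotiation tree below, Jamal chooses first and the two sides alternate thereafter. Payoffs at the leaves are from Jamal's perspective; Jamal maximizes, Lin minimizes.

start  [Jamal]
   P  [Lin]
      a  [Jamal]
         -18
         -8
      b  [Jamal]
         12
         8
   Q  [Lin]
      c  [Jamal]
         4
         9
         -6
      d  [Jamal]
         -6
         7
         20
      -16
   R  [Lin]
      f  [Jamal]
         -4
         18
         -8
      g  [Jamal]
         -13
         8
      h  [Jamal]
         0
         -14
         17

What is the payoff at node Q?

c (Jamal): max(4, 9, -6) = 9
d (Jamal): max(-6, 7, 20) = 20
Q (Lin): min(9, 20, -16) = -16

-16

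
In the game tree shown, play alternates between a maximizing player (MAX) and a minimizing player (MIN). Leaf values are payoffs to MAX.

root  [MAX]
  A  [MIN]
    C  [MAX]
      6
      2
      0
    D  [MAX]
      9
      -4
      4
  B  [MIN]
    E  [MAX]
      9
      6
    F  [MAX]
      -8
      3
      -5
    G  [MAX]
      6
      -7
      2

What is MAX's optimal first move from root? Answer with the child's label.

A

C (MAX): max(6, 2, 0) = 6
D (MAX): max(9, -4, 4) = 9
A (MIN): min(6, 9) = 6
E (MAX): max(9, 6) = 9
F (MAX): max(-8, 3, -5) = 3
G (MAX): max(6, -7, 2) = 6
B (MIN): min(9, 3, 6) = 3
root (MAX): max(6, 3) = 6
MAX at root wants the highest of {A=6, B=3}, so chooses A.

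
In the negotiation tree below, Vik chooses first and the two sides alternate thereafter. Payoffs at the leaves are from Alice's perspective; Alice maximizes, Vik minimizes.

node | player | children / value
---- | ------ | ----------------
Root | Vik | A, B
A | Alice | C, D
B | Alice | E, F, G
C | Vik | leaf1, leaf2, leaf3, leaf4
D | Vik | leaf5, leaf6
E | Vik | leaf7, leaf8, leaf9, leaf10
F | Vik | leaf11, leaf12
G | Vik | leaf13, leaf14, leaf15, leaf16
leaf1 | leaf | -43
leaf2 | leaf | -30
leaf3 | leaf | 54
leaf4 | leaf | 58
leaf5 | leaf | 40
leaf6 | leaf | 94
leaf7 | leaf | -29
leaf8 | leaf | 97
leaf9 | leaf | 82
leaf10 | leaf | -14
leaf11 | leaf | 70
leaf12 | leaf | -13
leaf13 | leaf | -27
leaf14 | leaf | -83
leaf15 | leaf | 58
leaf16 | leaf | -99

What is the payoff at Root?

-13

C (Vik): min(-43, -30, 54, 58) = -43
D (Vik): min(40, 94) = 40
A (Alice): max(-43, 40) = 40
E (Vik): min(-29, 97, 82, -14) = -29
F (Vik): min(70, -13) = -13
G (Vik): min(-27, -83, 58, -99) = -99
B (Alice): max(-29, -13, -99) = -13
Root (Vik): min(40, -13) = -13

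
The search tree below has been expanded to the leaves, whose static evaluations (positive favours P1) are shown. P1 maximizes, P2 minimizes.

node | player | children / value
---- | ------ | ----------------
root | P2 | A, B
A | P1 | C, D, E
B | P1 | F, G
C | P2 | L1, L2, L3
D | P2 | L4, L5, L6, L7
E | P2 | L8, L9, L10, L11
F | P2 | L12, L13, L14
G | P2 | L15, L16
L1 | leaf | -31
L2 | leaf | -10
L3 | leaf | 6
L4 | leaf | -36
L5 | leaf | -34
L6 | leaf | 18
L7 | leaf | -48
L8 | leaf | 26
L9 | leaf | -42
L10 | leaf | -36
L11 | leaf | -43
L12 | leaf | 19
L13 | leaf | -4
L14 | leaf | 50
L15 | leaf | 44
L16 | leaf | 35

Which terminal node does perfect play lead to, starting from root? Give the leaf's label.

C (P2): min(-31, -10, 6) = -31
D (P2): min(-36, -34, 18, -48) = -48
E (P2): min(26, -42, -36, -43) = -43
A (P1): max(-31, -48, -43) = -31
F (P2): min(19, -4, 50) = -4
G (P2): min(44, 35) = 35
B (P1): max(-4, 35) = 35
root (P2): min(-31, 35) = -31
At root, P2 picks A (lowest: -31).
At A, P1 picks C (highest: -31).
At C, P2 picks L1 (lowest: -31).
Terminal value -31.

L1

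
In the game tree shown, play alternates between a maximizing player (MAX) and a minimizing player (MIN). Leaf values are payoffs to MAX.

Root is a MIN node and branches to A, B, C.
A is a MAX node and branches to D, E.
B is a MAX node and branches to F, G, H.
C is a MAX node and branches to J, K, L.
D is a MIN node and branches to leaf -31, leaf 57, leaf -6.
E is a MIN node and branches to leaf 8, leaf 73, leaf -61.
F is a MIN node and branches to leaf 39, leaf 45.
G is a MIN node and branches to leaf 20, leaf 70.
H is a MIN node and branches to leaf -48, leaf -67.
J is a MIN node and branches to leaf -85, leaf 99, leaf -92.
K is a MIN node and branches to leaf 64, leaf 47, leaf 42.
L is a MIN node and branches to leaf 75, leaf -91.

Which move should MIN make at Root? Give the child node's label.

D (MIN): min(-31, 57, -6) = -31
E (MIN): min(8, 73, -61) = -61
A (MAX): max(-31, -61) = -31
F (MIN): min(39, 45) = 39
G (MIN): min(20, 70) = 20
H (MIN): min(-48, -67) = -67
B (MAX): max(39, 20, -67) = 39
J (MIN): min(-85, 99, -92) = -92
K (MIN): min(64, 47, 42) = 42
L (MIN): min(75, -91) = -91
C (MAX): max(-92, 42, -91) = 42
Root (MIN): min(-31, 39, 42) = -31
MIN at Root wants the lowest of {A=-31, B=39, C=42}, so chooses A.

A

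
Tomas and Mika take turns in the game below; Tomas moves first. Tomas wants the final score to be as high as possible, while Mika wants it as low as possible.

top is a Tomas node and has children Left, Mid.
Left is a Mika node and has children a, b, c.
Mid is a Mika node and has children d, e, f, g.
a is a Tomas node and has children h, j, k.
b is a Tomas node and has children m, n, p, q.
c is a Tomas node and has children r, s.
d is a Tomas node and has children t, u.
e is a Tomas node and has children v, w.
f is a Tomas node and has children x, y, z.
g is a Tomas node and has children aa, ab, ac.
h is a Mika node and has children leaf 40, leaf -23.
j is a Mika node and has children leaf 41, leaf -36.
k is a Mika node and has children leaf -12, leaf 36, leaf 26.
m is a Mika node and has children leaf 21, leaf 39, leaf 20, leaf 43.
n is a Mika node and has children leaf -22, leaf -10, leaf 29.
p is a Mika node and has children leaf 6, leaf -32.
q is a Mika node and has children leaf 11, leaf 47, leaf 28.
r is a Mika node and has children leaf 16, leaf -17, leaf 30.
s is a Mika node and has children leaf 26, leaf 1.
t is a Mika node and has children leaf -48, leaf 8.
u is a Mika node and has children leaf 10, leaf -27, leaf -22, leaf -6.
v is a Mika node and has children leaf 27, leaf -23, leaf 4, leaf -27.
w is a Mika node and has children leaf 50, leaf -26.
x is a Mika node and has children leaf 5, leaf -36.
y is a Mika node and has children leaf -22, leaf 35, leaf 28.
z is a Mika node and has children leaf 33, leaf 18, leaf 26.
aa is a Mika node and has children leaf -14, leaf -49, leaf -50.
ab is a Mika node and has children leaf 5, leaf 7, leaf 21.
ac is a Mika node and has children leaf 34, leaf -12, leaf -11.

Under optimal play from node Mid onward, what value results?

-27

t (Mika): min(-48, 8) = -48
u (Mika): min(10, -27, -22, -6) = -27
d (Tomas): max(-48, -27) = -27
v (Mika): min(27, -23, 4, -27) = -27
w (Mika): min(50, -26) = -26
e (Tomas): max(-27, -26) = -26
x (Mika): min(5, -36) = -36
y (Mika): min(-22, 35, 28) = -22
z (Mika): min(33, 18, 26) = 18
f (Tomas): max(-36, -22, 18) = 18
aa (Mika): min(-14, -49, -50) = -50
ab (Mika): min(5, 7, 21) = 5
ac (Mika): min(34, -12, -11) = -12
g (Tomas): max(-50, 5, -12) = 5
Mid (Mika): min(-27, -26, 18, 5) = -27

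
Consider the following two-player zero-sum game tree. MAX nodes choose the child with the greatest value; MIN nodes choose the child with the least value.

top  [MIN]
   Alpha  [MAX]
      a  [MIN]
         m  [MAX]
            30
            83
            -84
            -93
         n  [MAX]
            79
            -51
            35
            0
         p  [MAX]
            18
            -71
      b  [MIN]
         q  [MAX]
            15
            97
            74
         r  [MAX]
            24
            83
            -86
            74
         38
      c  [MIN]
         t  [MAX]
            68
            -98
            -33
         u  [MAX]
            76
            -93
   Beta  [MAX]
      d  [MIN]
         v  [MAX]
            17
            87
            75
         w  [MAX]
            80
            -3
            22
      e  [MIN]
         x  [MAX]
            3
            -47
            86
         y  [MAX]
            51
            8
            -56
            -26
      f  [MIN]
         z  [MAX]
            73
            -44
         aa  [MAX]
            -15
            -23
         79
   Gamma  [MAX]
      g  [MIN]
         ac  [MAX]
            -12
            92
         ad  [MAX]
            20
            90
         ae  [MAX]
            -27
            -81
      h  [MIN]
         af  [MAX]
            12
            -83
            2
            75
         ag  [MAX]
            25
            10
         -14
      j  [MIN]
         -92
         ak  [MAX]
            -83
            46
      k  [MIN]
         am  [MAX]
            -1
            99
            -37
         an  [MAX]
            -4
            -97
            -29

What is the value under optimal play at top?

m (MAX): max(30, 83, -84, -93) = 83
n (MAX): max(79, -51, 35, 0) = 79
p (MAX): max(18, -71) = 18
a (MIN): min(83, 79, 18) = 18
q (MAX): max(15, 97, 74) = 97
r (MAX): max(24, 83, -86, 74) = 83
b (MIN): min(97, 83, 38) = 38
t (MAX): max(68, -98, -33) = 68
u (MAX): max(76, -93) = 76
c (MIN): min(68, 76) = 68
Alpha (MAX): max(18, 38, 68) = 68
v (MAX): max(17, 87, 75) = 87
w (MAX): max(80, -3, 22) = 80
d (MIN): min(87, 80) = 80
x (MAX): max(3, -47, 86) = 86
y (MAX): max(51, 8, -56, -26) = 51
e (MIN): min(86, 51) = 51
z (MAX): max(73, -44) = 73
aa (MAX): max(-15, -23) = -15
f (MIN): min(73, -15, 79) = -15
Beta (MAX): max(80, 51, -15) = 80
ac (MAX): max(-12, 92) = 92
ad (MAX): max(20, 90) = 90
ae (MAX): max(-27, -81) = -27
g (MIN): min(92, 90, -27) = -27
af (MAX): max(12, -83, 2, 75) = 75
ag (MAX): max(25, 10) = 25
h (MIN): min(75, 25, -14) = -14
ak (MAX): max(-83, 46) = 46
j (MIN): min(-92, 46) = -92
am (MAX): max(-1, 99, -37) = 99
an (MAX): max(-4, -97, -29) = -4
k (MIN): min(99, -4) = -4
Gamma (MAX): max(-27, -14, -92, -4) = -4
top (MIN): min(68, 80, -4) = -4

-4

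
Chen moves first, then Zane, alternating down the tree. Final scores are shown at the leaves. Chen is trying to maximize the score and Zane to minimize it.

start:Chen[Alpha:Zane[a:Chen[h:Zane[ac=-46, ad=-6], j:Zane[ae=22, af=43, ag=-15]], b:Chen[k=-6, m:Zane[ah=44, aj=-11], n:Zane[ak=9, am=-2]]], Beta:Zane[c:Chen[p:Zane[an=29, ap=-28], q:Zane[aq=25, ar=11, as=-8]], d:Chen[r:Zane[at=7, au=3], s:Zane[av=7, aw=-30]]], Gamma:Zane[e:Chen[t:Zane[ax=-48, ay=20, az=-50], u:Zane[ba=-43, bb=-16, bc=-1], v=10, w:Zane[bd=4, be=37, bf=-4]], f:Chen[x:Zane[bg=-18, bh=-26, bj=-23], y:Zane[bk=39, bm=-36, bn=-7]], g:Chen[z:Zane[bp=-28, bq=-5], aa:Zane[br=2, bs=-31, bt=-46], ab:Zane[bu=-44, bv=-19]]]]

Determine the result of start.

h (Zane): min(-46, -6) = -46
j (Zane): min(22, 43, -15) = -15
a (Chen): max(-46, -15) = -15
m (Zane): min(44, -11) = -11
n (Zane): min(9, -2) = -2
b (Chen): max(-6, -11, -2) = -2
Alpha (Zane): min(-15, -2) = -15
p (Zane): min(29, -28) = -28
q (Zane): min(25, 11, -8) = -8
c (Chen): max(-28, -8) = -8
r (Zane): min(7, 3) = 3
s (Zane): min(7, -30) = -30
d (Chen): max(3, -30) = 3
Beta (Zane): min(-8, 3) = -8
t (Zane): min(-48, 20, -50) = -50
u (Zane): min(-43, -16, -1) = -43
w (Zane): min(4, 37, -4) = -4
e (Chen): max(-50, -43, 10, -4) = 10
x (Zane): min(-18, -26, -23) = -26
y (Zane): min(39, -36, -7) = -36
f (Chen): max(-26, -36) = -26
z (Zane): min(-28, -5) = -28
aa (Zane): min(2, -31, -46) = -46
ab (Zane): min(-44, -19) = -44
g (Chen): max(-28, -46, -44) = -28
Gamma (Zane): min(10, -26, -28) = -28
start (Chen): max(-15, -8, -28) = -8

-8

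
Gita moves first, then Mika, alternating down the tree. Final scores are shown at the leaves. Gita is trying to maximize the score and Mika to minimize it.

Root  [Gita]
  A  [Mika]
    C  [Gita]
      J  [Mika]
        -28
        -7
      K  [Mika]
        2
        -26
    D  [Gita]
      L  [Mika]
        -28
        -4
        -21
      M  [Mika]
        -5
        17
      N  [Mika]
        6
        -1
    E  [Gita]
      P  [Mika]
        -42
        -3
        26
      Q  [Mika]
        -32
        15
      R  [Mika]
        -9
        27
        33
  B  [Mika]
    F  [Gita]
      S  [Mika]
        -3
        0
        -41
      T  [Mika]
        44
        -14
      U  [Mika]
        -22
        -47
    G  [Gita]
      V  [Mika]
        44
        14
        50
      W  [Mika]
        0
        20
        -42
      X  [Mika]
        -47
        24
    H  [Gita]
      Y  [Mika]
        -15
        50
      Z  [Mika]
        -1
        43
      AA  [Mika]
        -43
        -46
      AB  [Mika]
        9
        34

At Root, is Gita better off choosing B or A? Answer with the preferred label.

B

S (Mika): min(-3, 0, -41) = -41
T (Mika): min(44, -14) = -14
U (Mika): min(-22, -47) = -47
F (Gita): max(-41, -14, -47) = -14
V (Mika): min(44, 14, 50) = 14
W (Mika): min(0, 20, -42) = -42
X (Mika): min(-47, 24) = -47
G (Gita): max(14, -42, -47) = 14
Y (Mika): min(-15, 50) = -15
Z (Mika): min(-1, 43) = -1
AA (Mika): min(-43, -46) = -46
AB (Mika): min(9, 34) = 9
H (Gita): max(-15, -1, -46, 9) = 9
B (Mika): min(-14, 14, 9) = -14
J (Mika): min(-28, -7) = -28
K (Mika): min(2, -26) = -26
C (Gita): max(-28, -26) = -26
L (Mika): min(-28, -4, -21) = -28
M (Mika): min(-5, 17) = -5
N (Mika): min(6, -1) = -1
D (Gita): max(-28, -5, -1) = -1
P (Mika): min(-42, -3, 26) = -42
Q (Mika): min(-32, 15) = -32
R (Mika): min(-9, 27, 33) = -9
E (Gita): max(-42, -32, -9) = -9
A (Mika): min(-26, -1, -9) = -26
Gita prefers the higher value; B=-14, A=-26. B is better since -14 > -26.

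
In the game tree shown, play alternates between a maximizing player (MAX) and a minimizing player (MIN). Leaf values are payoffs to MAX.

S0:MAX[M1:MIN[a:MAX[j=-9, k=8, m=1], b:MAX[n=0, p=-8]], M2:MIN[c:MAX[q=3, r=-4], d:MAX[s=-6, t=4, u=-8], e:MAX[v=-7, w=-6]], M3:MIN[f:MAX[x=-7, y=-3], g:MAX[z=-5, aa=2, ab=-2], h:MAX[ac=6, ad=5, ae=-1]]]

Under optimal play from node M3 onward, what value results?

f (MAX): max(-7, -3) = -3
g (MAX): max(-5, 2, -2) = 2
h (MAX): max(6, 5, -1) = 6
M3 (MIN): min(-3, 2, 6) = -3

-3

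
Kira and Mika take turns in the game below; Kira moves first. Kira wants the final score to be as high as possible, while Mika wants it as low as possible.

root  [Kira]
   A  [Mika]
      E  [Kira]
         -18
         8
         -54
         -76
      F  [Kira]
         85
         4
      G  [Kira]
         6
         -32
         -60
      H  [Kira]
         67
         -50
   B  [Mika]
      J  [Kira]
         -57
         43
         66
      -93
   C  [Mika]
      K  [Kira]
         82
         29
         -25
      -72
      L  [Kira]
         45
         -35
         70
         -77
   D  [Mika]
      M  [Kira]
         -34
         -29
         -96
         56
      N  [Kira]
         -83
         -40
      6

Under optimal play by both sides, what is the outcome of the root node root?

6

E (Kira): max(-18, 8, -54, -76) = 8
F (Kira): max(85, 4) = 85
G (Kira): max(6, -32, -60) = 6
H (Kira): max(67, -50) = 67
A (Mika): min(8, 85, 6, 67) = 6
J (Kira): max(-57, 43, 66) = 66
B (Mika): min(66, -93) = -93
K (Kira): max(82, 29, -25) = 82
L (Kira): max(45, -35, 70, -77) = 70
C (Mika): min(82, -72, 70) = -72
M (Kira): max(-34, -29, -96, 56) = 56
N (Kira): max(-83, -40) = -40
D (Mika): min(56, -40, 6) = -40
root (Kira): max(6, -93, -72, -40) = 6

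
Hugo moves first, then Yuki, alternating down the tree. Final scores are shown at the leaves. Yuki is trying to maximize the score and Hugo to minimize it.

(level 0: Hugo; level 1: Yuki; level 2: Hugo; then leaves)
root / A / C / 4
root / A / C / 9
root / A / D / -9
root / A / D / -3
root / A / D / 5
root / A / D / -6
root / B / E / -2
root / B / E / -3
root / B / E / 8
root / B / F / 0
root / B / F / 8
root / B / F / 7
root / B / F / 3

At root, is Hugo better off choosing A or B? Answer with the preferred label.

C (Hugo): min(4, 9) = 4
D (Hugo): min(-9, -3, 5, -6) = -9
A (Yuki): max(4, -9) = 4
E (Hugo): min(-2, -3, 8) = -3
F (Hugo): min(0, 8, 7, 3) = 0
B (Yuki): max(-3, 0) = 0
Hugo prefers the lower value; A=4, B=0. B is better since 0 < 4.

B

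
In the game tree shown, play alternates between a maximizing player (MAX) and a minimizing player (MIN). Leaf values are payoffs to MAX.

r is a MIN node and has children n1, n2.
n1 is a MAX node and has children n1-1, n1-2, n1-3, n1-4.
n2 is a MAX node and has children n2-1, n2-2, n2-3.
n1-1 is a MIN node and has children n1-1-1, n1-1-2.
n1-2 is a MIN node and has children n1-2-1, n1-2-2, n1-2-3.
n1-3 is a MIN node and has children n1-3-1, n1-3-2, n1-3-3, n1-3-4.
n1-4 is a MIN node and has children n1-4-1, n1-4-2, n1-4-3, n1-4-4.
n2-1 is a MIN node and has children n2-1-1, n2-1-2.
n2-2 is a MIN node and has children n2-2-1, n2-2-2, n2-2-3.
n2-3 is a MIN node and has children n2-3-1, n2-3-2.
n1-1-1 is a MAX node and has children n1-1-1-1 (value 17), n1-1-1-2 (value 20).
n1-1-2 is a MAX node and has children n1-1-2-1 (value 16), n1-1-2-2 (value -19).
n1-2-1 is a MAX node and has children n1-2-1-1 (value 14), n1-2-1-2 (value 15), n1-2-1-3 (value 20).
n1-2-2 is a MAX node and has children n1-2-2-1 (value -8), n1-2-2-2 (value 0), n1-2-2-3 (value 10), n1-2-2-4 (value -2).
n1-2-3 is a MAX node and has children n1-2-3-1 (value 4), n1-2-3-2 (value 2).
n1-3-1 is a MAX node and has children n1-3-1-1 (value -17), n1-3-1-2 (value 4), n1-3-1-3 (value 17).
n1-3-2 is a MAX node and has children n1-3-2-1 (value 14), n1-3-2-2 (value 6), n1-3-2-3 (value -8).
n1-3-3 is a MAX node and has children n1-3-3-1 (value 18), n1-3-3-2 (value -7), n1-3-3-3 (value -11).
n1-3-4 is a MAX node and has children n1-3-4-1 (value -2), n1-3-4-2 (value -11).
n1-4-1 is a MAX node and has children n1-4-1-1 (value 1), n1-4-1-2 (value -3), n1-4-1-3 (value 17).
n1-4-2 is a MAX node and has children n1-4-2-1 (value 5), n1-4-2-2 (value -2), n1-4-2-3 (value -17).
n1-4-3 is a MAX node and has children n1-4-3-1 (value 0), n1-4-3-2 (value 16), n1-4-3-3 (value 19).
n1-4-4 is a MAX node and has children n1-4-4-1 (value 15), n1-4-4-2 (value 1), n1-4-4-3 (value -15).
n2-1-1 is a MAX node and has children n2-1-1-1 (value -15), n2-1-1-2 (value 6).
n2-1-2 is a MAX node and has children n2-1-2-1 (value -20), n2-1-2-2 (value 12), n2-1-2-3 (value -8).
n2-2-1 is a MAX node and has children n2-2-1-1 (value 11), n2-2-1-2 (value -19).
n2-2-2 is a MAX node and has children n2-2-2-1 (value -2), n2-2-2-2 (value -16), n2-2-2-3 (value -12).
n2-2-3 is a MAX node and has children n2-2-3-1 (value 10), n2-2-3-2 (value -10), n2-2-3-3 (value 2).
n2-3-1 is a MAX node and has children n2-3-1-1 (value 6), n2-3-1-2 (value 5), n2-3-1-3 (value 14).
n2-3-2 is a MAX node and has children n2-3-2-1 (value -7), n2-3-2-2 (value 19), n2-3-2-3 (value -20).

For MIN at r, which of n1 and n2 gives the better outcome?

n1-1-1 (MAX): max(17, 20) = 20
n1-1-2 (MAX): max(16, -19) = 16
n1-1 (MIN): min(20, 16) = 16
n1-2-1 (MAX): max(14, 15, 20) = 20
n1-2-2 (MAX): max(-8, 0, 10, -2) = 10
n1-2-3 (MAX): max(4, 2) = 4
n1-2 (MIN): min(20, 10, 4) = 4
n1-3-1 (MAX): max(-17, 4, 17) = 17
n1-3-2 (MAX): max(14, 6, -8) = 14
n1-3-3 (MAX): max(18, -7, -11) = 18
n1-3-4 (MAX): max(-2, -11) = -2
n1-3 (MIN): min(17, 14, 18, -2) = -2
n1-4-1 (MAX): max(1, -3, 17) = 17
n1-4-2 (MAX): max(5, -2, -17) = 5
n1-4-3 (MAX): max(0, 16, 19) = 19
n1-4-4 (MAX): max(15, 1, -15) = 15
n1-4 (MIN): min(17, 5, 19, 15) = 5
n1 (MAX): max(16, 4, -2, 5) = 16
n2-1-1 (MAX): max(-15, 6) = 6
n2-1-2 (MAX): max(-20, 12, -8) = 12
n2-1 (MIN): min(6, 12) = 6
n2-2-1 (MAX): max(11, -19) = 11
n2-2-2 (MAX): max(-2, -16, -12) = -2
n2-2-3 (MAX): max(10, -10, 2) = 10
n2-2 (MIN): min(11, -2, 10) = -2
n2-3-1 (MAX): max(6, 5, 14) = 14
n2-3-2 (MAX): max(-7, 19, -20) = 19
n2-3 (MIN): min(14, 19) = 14
n2 (MAX): max(6, -2, 14) = 14
MIN prefers the lower value; n1=16, n2=14. n2 is better since 14 < 16.

n2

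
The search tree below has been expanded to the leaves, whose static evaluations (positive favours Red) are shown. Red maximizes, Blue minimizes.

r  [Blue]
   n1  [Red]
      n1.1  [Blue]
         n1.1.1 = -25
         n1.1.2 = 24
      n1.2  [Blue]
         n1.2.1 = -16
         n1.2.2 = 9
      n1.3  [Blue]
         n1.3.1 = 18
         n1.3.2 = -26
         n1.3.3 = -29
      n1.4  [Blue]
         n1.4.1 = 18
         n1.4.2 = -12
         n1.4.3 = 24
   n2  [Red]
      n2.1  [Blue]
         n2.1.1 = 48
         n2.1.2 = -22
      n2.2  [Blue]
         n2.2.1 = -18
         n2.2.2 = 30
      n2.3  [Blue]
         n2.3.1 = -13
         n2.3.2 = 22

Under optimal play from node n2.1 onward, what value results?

n2.1 (Blue): min(48, -22) = -22

-22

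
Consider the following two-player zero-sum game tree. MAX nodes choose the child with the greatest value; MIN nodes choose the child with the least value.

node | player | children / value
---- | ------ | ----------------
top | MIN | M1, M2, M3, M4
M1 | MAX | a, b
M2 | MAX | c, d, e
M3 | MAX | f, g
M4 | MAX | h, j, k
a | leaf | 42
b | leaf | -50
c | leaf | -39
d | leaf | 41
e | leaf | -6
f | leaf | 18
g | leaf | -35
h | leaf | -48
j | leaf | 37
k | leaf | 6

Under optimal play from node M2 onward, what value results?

41

M2 (MAX): max(-39, 41, -6) = 41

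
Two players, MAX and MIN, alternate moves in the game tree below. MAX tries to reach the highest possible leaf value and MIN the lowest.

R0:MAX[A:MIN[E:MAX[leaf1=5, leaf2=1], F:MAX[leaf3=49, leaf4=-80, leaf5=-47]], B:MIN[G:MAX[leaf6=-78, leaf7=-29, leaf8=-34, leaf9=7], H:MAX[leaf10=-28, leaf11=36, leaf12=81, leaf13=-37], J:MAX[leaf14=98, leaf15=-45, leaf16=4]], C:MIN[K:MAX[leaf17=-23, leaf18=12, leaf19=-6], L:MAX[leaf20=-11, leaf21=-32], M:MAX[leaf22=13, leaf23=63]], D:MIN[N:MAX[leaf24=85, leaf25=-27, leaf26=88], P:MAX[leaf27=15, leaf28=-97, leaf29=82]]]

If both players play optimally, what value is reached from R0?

82

E (MAX): max(5, 1) = 5
F (MAX): max(49, -80, -47) = 49
A (MIN): min(5, 49) = 5
G (MAX): max(-78, -29, -34, 7) = 7
H (MAX): max(-28, 36, 81, -37) = 81
J (MAX): max(98, -45, 4) = 98
B (MIN): min(7, 81, 98) = 7
K (MAX): max(-23, 12, -6) = 12
L (MAX): max(-11, -32) = -11
M (MAX): max(13, 63) = 63
C (MIN): min(12, -11, 63) = -11
N (MAX): max(85, -27, 88) = 88
P (MAX): max(15, -97, 82) = 82
D (MIN): min(88, 82) = 82
R0 (MAX): max(5, 7, -11, 82) = 82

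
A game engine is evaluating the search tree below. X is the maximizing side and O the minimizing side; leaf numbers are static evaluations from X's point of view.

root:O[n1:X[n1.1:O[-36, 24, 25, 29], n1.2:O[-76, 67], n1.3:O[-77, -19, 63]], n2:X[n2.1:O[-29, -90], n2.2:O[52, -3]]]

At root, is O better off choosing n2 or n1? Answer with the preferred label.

n1

n2.1 (O): min(-29, -90) = -90
n2.2 (O): min(52, -3) = -3
n2 (X): max(-90, -3) = -3
n1.1 (O): min(-36, 24, 25, 29) = -36
n1.2 (O): min(-76, 67) = -76
n1.3 (O): min(-77, -19, 63) = -77
n1 (X): max(-36, -76, -77) = -36
O prefers the lower value; n2=-3, n1=-36. n1 is better since -36 < -3.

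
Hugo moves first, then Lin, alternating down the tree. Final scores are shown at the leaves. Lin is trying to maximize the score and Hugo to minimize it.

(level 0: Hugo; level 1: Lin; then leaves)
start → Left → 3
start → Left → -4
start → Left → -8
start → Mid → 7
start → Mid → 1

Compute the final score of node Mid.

Mid (Lin): max(7, 1) = 7

7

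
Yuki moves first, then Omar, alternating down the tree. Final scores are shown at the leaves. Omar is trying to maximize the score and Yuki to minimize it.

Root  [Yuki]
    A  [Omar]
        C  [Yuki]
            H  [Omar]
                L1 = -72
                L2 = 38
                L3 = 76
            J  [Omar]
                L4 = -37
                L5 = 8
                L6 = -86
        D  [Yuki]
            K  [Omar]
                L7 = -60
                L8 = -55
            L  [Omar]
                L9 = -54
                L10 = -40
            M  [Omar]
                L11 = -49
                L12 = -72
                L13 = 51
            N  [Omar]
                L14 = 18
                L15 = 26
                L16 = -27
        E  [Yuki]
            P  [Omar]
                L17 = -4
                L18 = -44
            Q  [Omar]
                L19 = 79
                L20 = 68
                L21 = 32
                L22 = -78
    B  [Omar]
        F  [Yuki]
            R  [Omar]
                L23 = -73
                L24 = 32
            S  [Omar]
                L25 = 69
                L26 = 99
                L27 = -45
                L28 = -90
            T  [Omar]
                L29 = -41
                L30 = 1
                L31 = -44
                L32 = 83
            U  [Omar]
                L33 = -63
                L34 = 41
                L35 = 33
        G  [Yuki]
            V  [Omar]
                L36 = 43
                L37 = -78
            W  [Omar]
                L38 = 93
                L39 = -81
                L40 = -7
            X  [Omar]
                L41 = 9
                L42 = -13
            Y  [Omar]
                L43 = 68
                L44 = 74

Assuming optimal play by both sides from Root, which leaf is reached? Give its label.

H (Omar): max(-72, 38, 76) = 76
J (Omar): max(-37, 8, -86) = 8
C (Yuki): min(76, 8) = 8
K (Omar): max(-60, -55) = -55
L (Omar): max(-54, -40) = -40
M (Omar): max(-49, -72, 51) = 51
N (Omar): max(18, 26, -27) = 26
D (Yuki): min(-55, -40, 51, 26) = -55
P (Omar): max(-4, -44) = -4
Q (Omar): max(79, 68, 32, -78) = 79
E (Yuki): min(-4, 79) = -4
A (Omar): max(8, -55, -4) = 8
R (Omar): max(-73, 32) = 32
S (Omar): max(69, 99, -45, -90) = 99
T (Omar): max(-41, 1, -44, 83) = 83
U (Omar): max(-63, 41, 33) = 41
F (Yuki): min(32, 99, 83, 41) = 32
V (Omar): max(43, -78) = 43
W (Omar): max(93, -81, -7) = 93
X (Omar): max(9, -13) = 9
Y (Omar): max(68, 74) = 74
G (Yuki): min(43, 93, 9, 74) = 9
B (Omar): max(32, 9) = 32
Root (Yuki): min(8, 32) = 8
At Root, Yuki picks A (lowest: 8).
At A, Omar picks C (highest: 8).
At C, Yuki picks J (lowest: 8).
At J, Omar picks L5 (highest: 8).
Terminal value 8.

L5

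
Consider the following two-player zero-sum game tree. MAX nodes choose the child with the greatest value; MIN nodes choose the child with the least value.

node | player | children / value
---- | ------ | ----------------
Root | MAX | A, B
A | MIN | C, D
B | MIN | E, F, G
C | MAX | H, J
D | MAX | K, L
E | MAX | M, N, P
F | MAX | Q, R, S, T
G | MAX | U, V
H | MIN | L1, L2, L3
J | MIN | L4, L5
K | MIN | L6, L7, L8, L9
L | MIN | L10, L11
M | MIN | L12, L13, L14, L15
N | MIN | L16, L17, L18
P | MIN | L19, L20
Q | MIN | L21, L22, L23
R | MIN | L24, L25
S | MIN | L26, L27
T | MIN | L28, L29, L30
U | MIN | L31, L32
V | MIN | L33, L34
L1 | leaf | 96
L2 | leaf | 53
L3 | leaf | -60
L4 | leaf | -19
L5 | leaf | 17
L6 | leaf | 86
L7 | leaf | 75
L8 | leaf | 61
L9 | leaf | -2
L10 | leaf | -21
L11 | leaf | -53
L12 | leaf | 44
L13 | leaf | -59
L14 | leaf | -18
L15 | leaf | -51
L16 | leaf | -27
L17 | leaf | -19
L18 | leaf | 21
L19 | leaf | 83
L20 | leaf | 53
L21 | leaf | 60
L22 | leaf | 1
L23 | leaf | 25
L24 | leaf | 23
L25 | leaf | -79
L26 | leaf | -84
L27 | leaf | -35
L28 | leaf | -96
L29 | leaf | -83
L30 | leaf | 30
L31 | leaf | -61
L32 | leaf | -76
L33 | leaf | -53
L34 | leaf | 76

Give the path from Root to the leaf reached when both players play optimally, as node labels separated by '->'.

Root -> A -> C -> J -> L4

H (MIN): min(96, 53, -60) = -60
J (MIN): min(-19, 17) = -19
C (MAX): max(-60, -19) = -19
K (MIN): min(86, 75, 61, -2) = -2
L (MIN): min(-21, -53) = -53
D (MAX): max(-2, -53) = -2
A (MIN): min(-19, -2) = -19
M (MIN): min(44, -59, -18, -51) = -59
N (MIN): min(-27, -19, 21) = -27
P (MIN): min(83, 53) = 53
E (MAX): max(-59, -27, 53) = 53
Q (MIN): min(60, 1, 25) = 1
R (MIN): min(23, -79) = -79
S (MIN): min(-84, -35) = -84
T (MIN): min(-96, -83, 30) = -96
F (MAX): max(1, -79, -84, -96) = 1
U (MIN): min(-61, -76) = -76
V (MIN): min(-53, 76) = -53
G (MAX): max(-76, -53) = -53
B (MIN): min(53, 1, -53) = -53
Root (MAX): max(-19, -53) = -19
At Root, MAX picks A (highest: -19).
At A, MIN picks C (lowest: -19).
At C, MAX picks J (highest: -19).
At J, MIN picks L4 (lowest: -19).
Terminal value -19.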